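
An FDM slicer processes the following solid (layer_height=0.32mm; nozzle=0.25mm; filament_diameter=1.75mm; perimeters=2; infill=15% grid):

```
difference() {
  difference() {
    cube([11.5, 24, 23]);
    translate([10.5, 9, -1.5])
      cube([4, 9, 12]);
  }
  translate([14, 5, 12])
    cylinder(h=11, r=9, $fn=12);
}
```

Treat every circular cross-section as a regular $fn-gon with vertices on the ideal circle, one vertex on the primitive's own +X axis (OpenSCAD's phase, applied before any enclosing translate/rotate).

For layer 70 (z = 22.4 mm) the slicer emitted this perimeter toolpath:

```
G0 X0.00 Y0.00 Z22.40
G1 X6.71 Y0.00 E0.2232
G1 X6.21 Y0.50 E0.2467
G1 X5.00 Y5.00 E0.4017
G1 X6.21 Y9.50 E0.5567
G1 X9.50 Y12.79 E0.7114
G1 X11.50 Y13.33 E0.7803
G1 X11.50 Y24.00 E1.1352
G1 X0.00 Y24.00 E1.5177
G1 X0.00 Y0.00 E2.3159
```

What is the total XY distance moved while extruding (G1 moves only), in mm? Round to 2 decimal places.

69.63 mm

Sum the Euclidean lengths of each G1 segment: total = 69.63 mm.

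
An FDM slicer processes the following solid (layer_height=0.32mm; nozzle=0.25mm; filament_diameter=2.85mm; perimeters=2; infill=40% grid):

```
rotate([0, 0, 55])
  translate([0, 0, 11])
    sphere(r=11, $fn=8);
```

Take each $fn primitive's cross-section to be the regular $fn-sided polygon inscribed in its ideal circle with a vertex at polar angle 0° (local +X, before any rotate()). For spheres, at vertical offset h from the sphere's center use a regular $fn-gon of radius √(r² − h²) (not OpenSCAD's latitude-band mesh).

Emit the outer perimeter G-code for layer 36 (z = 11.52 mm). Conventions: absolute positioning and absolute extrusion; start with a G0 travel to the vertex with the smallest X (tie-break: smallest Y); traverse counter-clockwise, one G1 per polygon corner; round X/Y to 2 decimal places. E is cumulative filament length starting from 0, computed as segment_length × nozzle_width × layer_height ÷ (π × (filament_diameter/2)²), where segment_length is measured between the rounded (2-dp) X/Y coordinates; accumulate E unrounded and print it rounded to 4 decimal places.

G0 X-10.82 Y-1.91 Z11.52
G1 X-6.30 Y-9.00 E0.1054
G1 X1.91 Y-10.82 E0.2109
G1 X9.00 Y-6.30 E0.3163
G1 X10.82 Y1.91 E0.4218
G1 X6.30 Y9.00 E0.5272
G1 X-1.91 Y10.82 E0.6327
G1 X-9.00 Y6.30 E0.7381
G1 X-10.82 Y-1.91 E0.8436

At z = 11.52 mm: the sphere: section is a regular 8-gon, circumradius = √(r²−h²) = √(11²−0.52²) = 10.988; (rotated 55° about Z; rotation is an isometry so areas/perimeters/island counts are preserved). The outline is a single polygon with 8 vertices. Extrusion per mm of travel: 0.25 × 0.32 / (π × 1.425²) = 0.012540. Accumulating E over each segment gives final E = 0.8436.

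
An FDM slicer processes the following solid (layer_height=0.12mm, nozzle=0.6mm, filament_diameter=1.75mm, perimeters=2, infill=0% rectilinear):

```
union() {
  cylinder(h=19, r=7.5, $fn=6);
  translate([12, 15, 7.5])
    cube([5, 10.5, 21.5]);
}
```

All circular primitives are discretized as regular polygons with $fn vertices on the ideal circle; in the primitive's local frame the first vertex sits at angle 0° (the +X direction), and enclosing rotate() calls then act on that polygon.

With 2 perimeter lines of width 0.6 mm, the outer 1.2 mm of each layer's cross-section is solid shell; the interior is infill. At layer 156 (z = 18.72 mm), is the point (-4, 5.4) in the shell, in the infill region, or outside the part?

At z = 18.72 mm: the cylinder: section is a regular 6-gon, circumradius r=7.5; the cube at (12, 15) (footprint 5×10.5) is included at this height; Merging all regions: the 2 present regions are separate (no shared area or edge), so areas and boundary lengths simply add and each stays a separate island — 2 connected regions. Overall, the cross-section has 2 separate islands. The nearest boundary edge runs (-7.50, 0.00)→(-3.75, 6.50); distance from the point to it = 0.33 mm. (Shell/infill is judged within the island containing the point — the largest one.) The point is inside the cross-section, 0.33 mm from the nearest boundary — within the 1.2 mm shell band (2 × 0.6).

shell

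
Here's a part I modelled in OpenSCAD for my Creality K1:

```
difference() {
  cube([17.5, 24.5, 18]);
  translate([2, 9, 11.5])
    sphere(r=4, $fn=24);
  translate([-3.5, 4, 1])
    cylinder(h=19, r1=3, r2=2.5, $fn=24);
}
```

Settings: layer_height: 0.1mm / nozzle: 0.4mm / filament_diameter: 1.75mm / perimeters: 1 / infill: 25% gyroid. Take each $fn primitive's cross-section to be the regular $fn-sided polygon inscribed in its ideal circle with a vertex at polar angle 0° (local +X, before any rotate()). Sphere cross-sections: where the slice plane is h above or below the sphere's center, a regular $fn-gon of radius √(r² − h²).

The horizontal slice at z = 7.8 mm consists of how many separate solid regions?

1

At z = 7.8 mm: the cube is present — its section is the full 17.5×24.5 rectangle; the sphere at (2, 9): section is a regular 24-gon, circumradius = √(r²−h²) = √(4²−3.7²) = 1.520; the cone at (-3.5, 4): at t=0.358 of its height the radius interpolates to r₁+(r₂−r₁)t = 2.821, giving a regular 24-gon of that circumradius; After the difference (first − rest): starting from the 17.5×24.5 cube, the r=4 sphere at (2, 9) lies wholly inside it (removes its full 7.17 mm² and its 9.52 mm outline becomes a hole wall); the cone at (-3.5, 4) misses the remaining region (no effect) — 1 connected region with 1 hole. The result has 1 disconnected region.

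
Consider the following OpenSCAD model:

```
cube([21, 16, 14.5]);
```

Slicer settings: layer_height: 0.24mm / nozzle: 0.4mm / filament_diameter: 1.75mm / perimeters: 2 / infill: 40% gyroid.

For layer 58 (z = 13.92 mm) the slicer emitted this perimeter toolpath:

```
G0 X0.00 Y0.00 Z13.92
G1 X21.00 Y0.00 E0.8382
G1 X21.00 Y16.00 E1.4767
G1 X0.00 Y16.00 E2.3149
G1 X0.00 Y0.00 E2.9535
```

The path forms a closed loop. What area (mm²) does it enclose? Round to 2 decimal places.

336.00 mm²

Apply the shoelace formula to the sequence of (X, Y) vertices; enclosed area = 336.00 mm².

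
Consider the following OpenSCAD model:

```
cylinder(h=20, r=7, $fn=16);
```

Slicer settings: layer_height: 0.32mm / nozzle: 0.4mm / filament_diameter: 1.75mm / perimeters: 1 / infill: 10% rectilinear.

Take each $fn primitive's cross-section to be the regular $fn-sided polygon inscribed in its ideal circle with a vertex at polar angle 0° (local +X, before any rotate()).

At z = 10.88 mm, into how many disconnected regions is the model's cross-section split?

At z = 10.88 mm: the r=7 cylinder contributes a regular 16-gon of circumradius 7. The result has 1 disconnected region.

1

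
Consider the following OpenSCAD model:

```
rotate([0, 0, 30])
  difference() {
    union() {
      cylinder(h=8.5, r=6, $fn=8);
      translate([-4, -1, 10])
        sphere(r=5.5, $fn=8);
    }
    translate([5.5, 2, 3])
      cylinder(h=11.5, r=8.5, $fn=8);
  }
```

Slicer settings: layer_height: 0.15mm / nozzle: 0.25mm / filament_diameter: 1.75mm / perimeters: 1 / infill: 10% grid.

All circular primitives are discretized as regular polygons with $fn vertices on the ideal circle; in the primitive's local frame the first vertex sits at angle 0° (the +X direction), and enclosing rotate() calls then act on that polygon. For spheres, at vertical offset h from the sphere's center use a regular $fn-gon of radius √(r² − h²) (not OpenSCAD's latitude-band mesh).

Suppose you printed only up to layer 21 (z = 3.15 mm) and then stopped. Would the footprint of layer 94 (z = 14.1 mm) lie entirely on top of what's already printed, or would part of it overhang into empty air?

Compare the two slices. At z = 3.15: the r=6 cylinder gives a regular 8-gon of circumradius 6 (constant along its height) (area = (8/2)·6.000²·sin(360°/8) = 101.82 mm²); the sphere at (-4, -1) does not reach this height (|z−center|=6.850 > r=5.5); Combining (union): only the r=6 cylinder is present, so the union is just that shape — area = 101.82 mm²; the cylinder at (5.5, 2): section is a regular 8-gon, circumradius r=8.5 (area = (8/2)·8.500²·sin(360°/8) = 204.35 mm²); Subtracting the remaining from the first: starting from the result so far (101.82 mm²), the r=8.5 cylinder at (5.5, 2) partially overlaps it — only the 67.84 mm² overlap (of its 204.35 mm²) is removed, clipping the outline — area = 33.98 mm²; (rotated 30° about Z; rotation is an isometry so areas/perimeters/island counts are preserved). At z = 14.1: the cylinder is not intersected at this z (z outside [0, 8.5]); the r=5.5 sphere at (-4, -1) slices to a regular 8-gon of circumradius 3.666 (√(r²−h²) with h=4.1 from center) (area = (8/2)·3.666²·sin(360°/8) = 38.01 mm²); Merging all regions: only the r=5.5 sphere at (-4, -1) is present, so the union is just that shape — area = 38.01 mm²; the r=8.5 cylinder at (5.5, 2) gives a regular 8-gon of circumradius 8.5 (constant along its height) (area = (8/2)·8.500²·sin(360°/8) = 204.35 mm²); After the difference (first − rest): starting from the result so far (38.01 mm²), the r=8.5 cylinder at (5.5, 2) partially overlaps it — only the 5.39 mm² overlap (of its 204.35 mm²) is removed, clipping the outline — area = 32.62 mm²; (whole slice rotated 30° about Z — lengths, areas and connectivity unchanged). Checking containment: at z = 14.1 the cross-section extends beyond the z = 3.15 cross-section by about 10.64 mm².

part overhangs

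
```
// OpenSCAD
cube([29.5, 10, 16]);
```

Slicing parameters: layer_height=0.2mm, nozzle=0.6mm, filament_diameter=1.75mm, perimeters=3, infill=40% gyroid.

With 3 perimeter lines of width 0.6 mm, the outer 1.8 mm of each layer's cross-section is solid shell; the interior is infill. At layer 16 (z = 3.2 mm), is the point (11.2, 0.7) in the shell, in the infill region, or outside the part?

shell

At z = 3.2 mm: the 29.5×10 cube contributes its full rectangle. Overall, the cross-section is a single solid region. The nearest boundary edge runs (0.00, 0.00)→(29.50, 0.00); distance from the point to it = 0.70 mm. The point is inside the cross-section, 0.70 mm from the nearest boundary — within the 1.8 mm shell band (3 × 0.6).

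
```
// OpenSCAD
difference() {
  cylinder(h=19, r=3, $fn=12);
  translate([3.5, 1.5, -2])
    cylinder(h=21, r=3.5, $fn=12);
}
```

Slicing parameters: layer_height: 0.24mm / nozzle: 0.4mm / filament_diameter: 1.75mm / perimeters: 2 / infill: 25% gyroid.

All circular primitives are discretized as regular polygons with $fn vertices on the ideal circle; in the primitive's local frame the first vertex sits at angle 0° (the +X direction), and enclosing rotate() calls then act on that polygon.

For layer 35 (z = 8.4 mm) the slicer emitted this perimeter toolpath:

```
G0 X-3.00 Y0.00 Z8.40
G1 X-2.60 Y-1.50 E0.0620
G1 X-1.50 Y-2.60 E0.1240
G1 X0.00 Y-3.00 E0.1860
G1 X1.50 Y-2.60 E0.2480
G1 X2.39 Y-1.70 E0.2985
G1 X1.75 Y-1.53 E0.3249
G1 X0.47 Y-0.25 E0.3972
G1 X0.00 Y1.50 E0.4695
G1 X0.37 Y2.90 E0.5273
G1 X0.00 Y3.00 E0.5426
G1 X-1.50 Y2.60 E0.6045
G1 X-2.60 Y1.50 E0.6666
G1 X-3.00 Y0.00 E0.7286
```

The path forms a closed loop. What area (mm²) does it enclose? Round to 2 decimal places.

Apply the shoelace formula to the sequence of (X, Y) vertices; enclosed area = 18.02 mm².

18.02 mm²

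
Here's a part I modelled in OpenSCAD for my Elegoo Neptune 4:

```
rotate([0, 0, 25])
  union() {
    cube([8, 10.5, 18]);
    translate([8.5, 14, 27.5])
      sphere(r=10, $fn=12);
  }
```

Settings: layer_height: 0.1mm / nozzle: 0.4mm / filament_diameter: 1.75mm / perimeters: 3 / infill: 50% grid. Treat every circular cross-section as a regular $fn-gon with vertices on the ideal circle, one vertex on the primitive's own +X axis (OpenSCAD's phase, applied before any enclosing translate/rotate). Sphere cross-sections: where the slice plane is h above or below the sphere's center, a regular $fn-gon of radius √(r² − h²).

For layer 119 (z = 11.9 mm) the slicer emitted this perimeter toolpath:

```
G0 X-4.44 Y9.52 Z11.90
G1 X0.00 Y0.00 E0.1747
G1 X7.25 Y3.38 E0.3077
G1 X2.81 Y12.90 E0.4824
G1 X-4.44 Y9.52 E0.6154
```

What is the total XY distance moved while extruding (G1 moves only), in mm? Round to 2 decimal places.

37.01 mm

Sum the Euclidean lengths of each G1 segment: total = 37.01 mm.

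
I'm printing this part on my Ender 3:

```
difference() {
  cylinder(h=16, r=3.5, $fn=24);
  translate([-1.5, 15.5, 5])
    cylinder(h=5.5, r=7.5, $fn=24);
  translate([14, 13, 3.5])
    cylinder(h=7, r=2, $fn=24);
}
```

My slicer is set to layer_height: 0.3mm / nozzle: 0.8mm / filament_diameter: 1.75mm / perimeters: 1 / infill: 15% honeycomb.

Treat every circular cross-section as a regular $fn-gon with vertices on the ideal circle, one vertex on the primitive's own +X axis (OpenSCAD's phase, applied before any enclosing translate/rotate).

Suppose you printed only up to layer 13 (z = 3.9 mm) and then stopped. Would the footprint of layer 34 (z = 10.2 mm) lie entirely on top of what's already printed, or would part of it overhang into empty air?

Compare the two slices. At z = 3.9: the r=3.5 cylinder contributes a regular 24-gon of circumradius 3.5 (area = (24/2)·3.500²·sin(360°/24) = 38.05 mm²); the cylinder at (-1.5, 15.5) is absent (z outside [5, 10.5]); the r=2 cylinder at (14, 13) contributes a regular 24-gon of circumradius 2 (area = (24/2)·2.000²·sin(360°/24) = 12.42 mm²); After the difference (first − rest): starting from the r=3.5 cylinder (38.05 mm²), the r=2 cylinder at (14, 13) misses the remaining region (no effect) — area = 38.05 mm². At z = 10.2: the cylinder: section is a regular 24-gon, circumradius r=3.5 (area = (24/2)·3.500²·sin(360°/24) = 38.05 mm²); the r=7.5 cylinder at (-1.5, 15.5) gives a regular 24-gon of circumradius 7.5 (constant along its height) (area = (24/2)·7.500²·sin(360°/24) = 174.70 mm²); the cylinder at (14, 13): section is a regular 24-gon, circumradius r=2 (area = (24/2)·2.000²·sin(360°/24) = 12.42 mm²); Taking the first minus the rest: starting from the r=3.5 cylinder (38.05 mm²), the r=7.5 cylinder at (-1.5, 15.5) misses the remaining region (no effect); the r=2 cylinder at (14, 13) misses the remaining region (no effect) — area = 38.05 mm². Checking containment: the cross-section at z = 10.2 is a subset of the cross-section at z = 3.9.

entirely on top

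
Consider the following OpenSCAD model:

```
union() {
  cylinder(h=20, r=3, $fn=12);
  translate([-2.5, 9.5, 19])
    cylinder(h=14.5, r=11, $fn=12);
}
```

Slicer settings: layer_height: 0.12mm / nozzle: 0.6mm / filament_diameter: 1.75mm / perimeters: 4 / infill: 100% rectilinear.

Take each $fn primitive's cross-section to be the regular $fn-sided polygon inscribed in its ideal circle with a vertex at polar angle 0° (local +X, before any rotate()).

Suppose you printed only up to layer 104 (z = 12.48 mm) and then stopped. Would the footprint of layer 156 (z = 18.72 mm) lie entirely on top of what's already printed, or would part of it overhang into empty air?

entirely on top

Compare the two slices. At z = 12.48: the r=3 cylinder gives a regular 12-gon of circumradius 3 (constant along its height) (area = (12/2)·3.000²·sin(360°/12) = 27.00 mm²); the cylinder at (-2.5, 9.5) does not reach this height (z outside [19, 33.5]); Combining (union): only the r=3 cylinder is present, so the union is just that shape — area = 27.00 mm². At z = 18.72: the cylinder: section is a regular 12-gon, circumradius r=3 (area = (12/2)·3.000²·sin(360°/12) = 27.00 mm²); the cylinder at (-2.5, 9.5) is not intersected at this z (z outside [19, 33.5]); Combining (union): only the r=3 cylinder is present, so the union is just that shape — area = 27.00 mm². Checking containment: the cross-section at z = 18.72 is a subset of the cross-section at z = 12.48.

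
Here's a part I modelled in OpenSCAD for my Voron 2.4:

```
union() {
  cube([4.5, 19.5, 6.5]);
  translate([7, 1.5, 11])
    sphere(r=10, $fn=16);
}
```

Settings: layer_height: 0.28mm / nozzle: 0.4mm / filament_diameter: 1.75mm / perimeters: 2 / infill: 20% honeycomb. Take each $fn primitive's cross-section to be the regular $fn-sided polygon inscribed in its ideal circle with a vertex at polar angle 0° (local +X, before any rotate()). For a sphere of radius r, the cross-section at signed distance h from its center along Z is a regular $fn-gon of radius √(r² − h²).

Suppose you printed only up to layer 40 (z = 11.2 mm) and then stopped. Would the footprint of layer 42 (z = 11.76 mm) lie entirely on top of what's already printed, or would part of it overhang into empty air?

Compare the two slices. At z = 11.2: the cube does not reach this height (z outside [0, 6.5]); the r=10 sphere at (7, 1.5) contributes a regular 16-gon of circumradius √(10²−0.2²) = 9.998 (area = (16/2)·9.998²·sin(360°/16) = 306.02 mm²); Merging all regions: only the r=10 sphere at (7, 1.5) is present, so the union is just that shape — area = 306.02 mm². At z = 11.76: the cube is absent (z outside [0, 6.5]); the r=10 sphere at (7, 1.5) slices to a regular 16-gon of circumradius 9.971 (√(r²−h²) with h=0.76 from center) (area = (16/2)·9.971²·sin(360°/16) = 304.38 mm²); Merging all regions: only the r=10 sphere at (7, 1.5) is present, so the union is just that shape — area = 304.38 mm². Checking containment: the cross-section at z = 11.76 is a subset of the cross-section at z = 11.2.

entirely on top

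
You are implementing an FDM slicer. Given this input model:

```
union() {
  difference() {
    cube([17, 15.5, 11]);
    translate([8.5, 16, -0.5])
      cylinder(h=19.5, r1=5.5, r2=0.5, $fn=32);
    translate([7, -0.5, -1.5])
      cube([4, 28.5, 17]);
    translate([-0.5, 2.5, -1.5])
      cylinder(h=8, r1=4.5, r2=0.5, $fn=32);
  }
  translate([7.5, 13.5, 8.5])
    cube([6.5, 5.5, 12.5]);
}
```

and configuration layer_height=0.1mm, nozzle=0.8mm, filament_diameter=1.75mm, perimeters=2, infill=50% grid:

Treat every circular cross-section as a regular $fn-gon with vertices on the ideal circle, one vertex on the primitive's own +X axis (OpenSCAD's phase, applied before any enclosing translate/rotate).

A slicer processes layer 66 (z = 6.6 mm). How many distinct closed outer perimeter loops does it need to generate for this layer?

At z = 6.6 mm: the cube is present — its section is the full 17×15.5 rectangle; the cone at (8.5, 16) (r1=5.5→r2=0.5) has section circumradius 3.679 here — a regular 32-gon; the cube at (7, -0.5) (footprint 4×28.5) is included at this height; the cone at (-0.5, 2.5) is absent (z outside [-1.5, 6.5]); Subtracting the remaining from the first: starting from the 17×15.5 cube, the cone at (8.5, 16) partially overlaps it — only the 17.48 mm² overlap (of its 42.26 mm²) is removed, clipping the outline; the 4×28.5 cube at (7, -0.5) partially overlaps it — only the 50.26 mm² overlap (of its 114.00 mm²) is removed, clipping the outline — 2 connected regions; the cube at (7.5, 13.5) is not intersected at this z (z outside [8.5, 21]); Taking the union: only the result so far is present, so the union is just that shape — 2 connected regions. The result has 2 disconnected regions.

2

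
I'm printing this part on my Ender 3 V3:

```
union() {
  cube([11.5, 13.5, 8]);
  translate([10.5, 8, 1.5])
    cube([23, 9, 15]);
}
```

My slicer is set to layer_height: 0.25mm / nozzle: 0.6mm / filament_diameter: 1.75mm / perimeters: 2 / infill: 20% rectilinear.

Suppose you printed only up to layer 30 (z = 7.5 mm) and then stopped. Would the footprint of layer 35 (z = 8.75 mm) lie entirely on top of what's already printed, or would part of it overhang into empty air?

entirely on top

Compare the two slices. At z = 7.5: the 11.5×13.5 cube contributes its full rectangle (area 155.25 mm²); the cube at (10.5, 8) is present — its section is the full 23×9 rectangle (area 207.00 mm²); Combining (union): the regions partially overlap — summed areas 362.25 mm² minus the doubly-counted overlap 5.50 mm² gives 356.75 mm² — area = 356.75 mm². At z = 8.75: the cube is absent (z outside [0, 8]); the cube at (10.5, 8) (footprint 23×9) is included at this height (area 207.00 mm²); Combining (union): only the 23×9 cube at (10.5, 8) is present, so the union is just that shape — area = 207.00 mm². Checking containment: the cross-section at z = 8.75 is a subset of the cross-section at z = 7.5.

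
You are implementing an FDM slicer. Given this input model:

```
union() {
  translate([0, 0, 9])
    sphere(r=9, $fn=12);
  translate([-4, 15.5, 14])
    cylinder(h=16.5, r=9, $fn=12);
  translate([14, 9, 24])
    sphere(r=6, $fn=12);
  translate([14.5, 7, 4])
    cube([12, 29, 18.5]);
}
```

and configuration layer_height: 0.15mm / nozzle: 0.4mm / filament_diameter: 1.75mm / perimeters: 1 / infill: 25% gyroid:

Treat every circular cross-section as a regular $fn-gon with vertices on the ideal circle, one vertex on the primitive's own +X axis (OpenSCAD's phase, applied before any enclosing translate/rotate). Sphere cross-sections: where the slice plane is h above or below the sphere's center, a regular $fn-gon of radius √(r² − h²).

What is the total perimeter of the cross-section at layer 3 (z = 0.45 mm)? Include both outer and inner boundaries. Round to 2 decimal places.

At z = 0.45 mm: the r=9 sphere contributes a regular 12-gon of circumradius √(9²−8.55²) = 2.810 (perimeter = 2·12·2.810·sin(180°/12) = 17.46 mm); the cylinder at (-4, 15.5) does not reach this height (z outside [14, 30.5]); the sphere at (14, 9) is absent (|z−center|=23.550 > r=6); the cube at (14.5, 7) is absent (z outside [4, 22.5]); Taking the union: only the r=9 sphere is present, so the union is just that shape — boundary = 17.46 mm. Overall, the cross-section is a single solid region. Total boundary length (outer) = 17.46 mm.

17.46 mm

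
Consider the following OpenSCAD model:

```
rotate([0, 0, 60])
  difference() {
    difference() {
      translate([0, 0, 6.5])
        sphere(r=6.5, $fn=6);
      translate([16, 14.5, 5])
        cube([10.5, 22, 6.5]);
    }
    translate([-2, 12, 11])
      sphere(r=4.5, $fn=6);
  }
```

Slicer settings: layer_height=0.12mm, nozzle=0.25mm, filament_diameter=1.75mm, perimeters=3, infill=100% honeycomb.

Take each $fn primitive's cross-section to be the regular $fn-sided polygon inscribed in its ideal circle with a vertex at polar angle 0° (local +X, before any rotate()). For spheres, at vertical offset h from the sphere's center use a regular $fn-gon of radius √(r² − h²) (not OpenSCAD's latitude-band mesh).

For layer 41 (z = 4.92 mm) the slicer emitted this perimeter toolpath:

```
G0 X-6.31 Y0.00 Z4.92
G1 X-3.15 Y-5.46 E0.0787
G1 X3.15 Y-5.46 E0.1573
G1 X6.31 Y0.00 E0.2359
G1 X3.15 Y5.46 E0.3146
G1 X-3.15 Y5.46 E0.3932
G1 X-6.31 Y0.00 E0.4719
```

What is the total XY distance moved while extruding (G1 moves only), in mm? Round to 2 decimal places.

37.83 mm

Sum the Euclidean lengths of each G1 segment: total = 37.83 mm.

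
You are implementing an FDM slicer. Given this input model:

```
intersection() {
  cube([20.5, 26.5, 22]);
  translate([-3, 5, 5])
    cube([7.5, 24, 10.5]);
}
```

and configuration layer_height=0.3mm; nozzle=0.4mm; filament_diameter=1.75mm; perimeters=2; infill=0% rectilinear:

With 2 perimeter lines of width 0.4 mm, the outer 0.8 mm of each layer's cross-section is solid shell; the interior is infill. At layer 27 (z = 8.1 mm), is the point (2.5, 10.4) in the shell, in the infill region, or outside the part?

infill

At z = 8.1 mm: the 20.5×26.5 cube contributes its full rectangle; the 7.5×24 cube at (-3, 5) contributes its full rectangle; Taking the intersection: the 7.5×24 cube at (-3, 5) partially overlaps the 20.5×26.5 cube; clipping to the common part keeps 96.75 mm² — 1 connected region. Overall, the cross-section is a single solid region. The nearest boundary edge runs (4.50, 26.50)→(4.50, 5.00); distance from the point to it = 2.00 mm. The point is inside the cross-section and 2.00 mm from the nearest boundary — more than the 0.8 mm shell width (2 × 0.4), so it's in the infill interior.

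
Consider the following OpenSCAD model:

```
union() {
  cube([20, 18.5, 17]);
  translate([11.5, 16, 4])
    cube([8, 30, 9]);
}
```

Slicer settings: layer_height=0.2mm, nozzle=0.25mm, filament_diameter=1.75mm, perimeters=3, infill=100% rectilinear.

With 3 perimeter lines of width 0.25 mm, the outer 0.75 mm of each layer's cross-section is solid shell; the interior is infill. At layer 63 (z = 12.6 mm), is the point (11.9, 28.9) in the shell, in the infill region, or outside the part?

At z = 12.6 mm: the cube (footprint 20×18.5) is included at this height; the cube at (11.5, 16) (footprint 8×30) is included at this height; Taking the union: the regions partially overlap (shared area 20.00 mm²), so overlapping operands fuse into one piece — 1 connected region. Overall, the cross-section is a single solid region. The nearest boundary edge runs (11.50, 18.50)→(11.50, 46.00); distance from the point to it = 0.40 mm. The point is inside the cross-section, 0.40 mm from the nearest boundary — within the 0.75 mm shell band (3 × 0.25).

shell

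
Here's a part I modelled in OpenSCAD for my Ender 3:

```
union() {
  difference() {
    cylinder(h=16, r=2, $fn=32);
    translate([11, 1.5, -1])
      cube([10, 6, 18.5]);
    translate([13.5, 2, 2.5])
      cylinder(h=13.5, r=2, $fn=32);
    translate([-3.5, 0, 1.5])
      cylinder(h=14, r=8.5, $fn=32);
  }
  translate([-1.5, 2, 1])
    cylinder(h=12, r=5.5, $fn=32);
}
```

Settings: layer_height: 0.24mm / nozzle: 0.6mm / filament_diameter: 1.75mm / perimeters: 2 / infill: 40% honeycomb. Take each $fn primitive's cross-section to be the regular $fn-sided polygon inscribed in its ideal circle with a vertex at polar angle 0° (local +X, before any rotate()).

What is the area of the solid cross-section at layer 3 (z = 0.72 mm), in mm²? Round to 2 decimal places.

At z = 0.72 mm: the cylinder: section is a regular 32-gon, circumradius r=2 (area = (32/2)·2.000²·sin(360°/32) = 12.49 mm²); the 10×6 cube at (11, 1.5) contributes its full rectangle (area 60.00 mm²); the cylinder at (13.5, 2) is not intersected at this z (z outside [2.5, 16]); the cylinder at (-3.5, 0) is not intersected at this z (z outside [1.5, 15.5]); Subtracting the remaining from the first: starting from the r=2 cylinder (12.49 mm²), the 10×6 cube at (11, 1.5) misses the remaining region (no effect) — area = 12.49 mm²; the cylinder at (-1.5, 2) is absent (z outside [1, 13]); Combining (union): only that combined region is present, so the union is just that shape — area = 12.49 mm². Overall, the cross-section is a single solid region. Net area = 12.49 mm².

12.49 mm²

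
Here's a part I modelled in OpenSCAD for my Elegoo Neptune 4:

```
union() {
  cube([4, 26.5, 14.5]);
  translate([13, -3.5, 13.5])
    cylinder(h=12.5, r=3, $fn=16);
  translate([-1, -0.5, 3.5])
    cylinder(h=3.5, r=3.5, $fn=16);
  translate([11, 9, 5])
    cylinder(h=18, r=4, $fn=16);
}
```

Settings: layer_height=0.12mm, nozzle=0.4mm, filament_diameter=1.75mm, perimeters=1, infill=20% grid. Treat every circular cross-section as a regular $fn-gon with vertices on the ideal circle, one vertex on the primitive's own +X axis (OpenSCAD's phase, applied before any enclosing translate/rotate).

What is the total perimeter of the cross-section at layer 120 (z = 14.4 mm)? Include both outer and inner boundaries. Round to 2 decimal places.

At z = 14.4 mm: the cube is present — its section is the full 4×26.5 rectangle (perimeter 61.00 mm); the r=3 cylinder at (13, -3.5) contributes a regular 16-gon of circumradius 3 (perimeter = 2·16·3.000·sin(180°/16) = 18.73 mm); the cylinder at (-1, -0.5) is absent (z outside [3.5, 7]); the r=4 cylinder at (11, 9) contributes a regular 16-gon of circumradius 4 (perimeter = 2·16·4.000·sin(180°/16) = 24.97 mm); Taking the union: the 3 present regions are separate (no shared area or edge), so areas and boundary lengths simply add and each stays a separate island — boundary = 104.70 mm. Overall, the cross-section has 3 separate islands. Total boundary length (outer) = 104.70 mm.

104.70 mm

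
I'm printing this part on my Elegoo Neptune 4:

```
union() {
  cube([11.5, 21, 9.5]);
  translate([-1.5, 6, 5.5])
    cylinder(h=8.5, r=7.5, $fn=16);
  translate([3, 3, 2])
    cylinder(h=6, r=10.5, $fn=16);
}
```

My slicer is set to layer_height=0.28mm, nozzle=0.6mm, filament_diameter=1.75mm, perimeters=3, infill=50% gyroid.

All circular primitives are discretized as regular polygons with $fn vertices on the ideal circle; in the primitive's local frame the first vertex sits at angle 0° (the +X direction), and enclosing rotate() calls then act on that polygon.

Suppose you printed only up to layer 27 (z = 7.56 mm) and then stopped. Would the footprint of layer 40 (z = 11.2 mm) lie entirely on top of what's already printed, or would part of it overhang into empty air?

entirely on top

Compare the two slices. At z = 7.56: the 11.5×21 cube contributes its full rectangle (area 241.50 mm²); the cylinder at (-1.5, 6): section is a regular 16-gon, circumradius r=7.5 (area = (16/2)·7.500²·sin(360°/16) = 172.21 mm²); the r=10.5 cylinder at (3, 3) gives a regular 16-gon of circumradius 10.5 (constant along its height) (area = (16/2)·10.500²·sin(360°/16) = 337.53 mm²); Combining (union): the regions partially overlap — summed areas 751.23 mm² minus the doubly-counted overlap 287.03 mm² gives 464.21 mm² — area = 464.21 mm². At z = 11.2: the cube does not reach this height (z outside [0, 9.5]); the r=7.5 cylinder at (-1.5, 6) gives a regular 16-gon of circumradius 7.5 (constant along its height) (area = (16/2)·7.500²·sin(360°/16) = 172.21 mm²); the cylinder at (3, 3) is absent (z outside [2, 8]); Combining (union): only the r=7.5 cylinder at (-1.5, 6) is present, so the union is just that shape — area = 172.21 mm². Checking containment: the cross-section at z = 11.2 is a subset of the cross-section at z = 7.56.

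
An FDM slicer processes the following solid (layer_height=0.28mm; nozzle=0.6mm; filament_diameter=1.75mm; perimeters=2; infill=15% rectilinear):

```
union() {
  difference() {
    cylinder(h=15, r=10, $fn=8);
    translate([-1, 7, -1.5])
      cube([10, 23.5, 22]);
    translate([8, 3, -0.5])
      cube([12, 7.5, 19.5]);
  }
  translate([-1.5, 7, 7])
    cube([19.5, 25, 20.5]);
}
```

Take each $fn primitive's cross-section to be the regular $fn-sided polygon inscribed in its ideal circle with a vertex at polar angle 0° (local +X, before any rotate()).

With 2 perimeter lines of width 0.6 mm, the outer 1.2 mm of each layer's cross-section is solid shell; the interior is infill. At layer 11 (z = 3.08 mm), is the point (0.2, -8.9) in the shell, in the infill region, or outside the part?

shell

At z = 3.08 mm: the r=10 cylinder gives a regular 8-gon of circumradius 10 (constant along its height); the 10×23.5 cube at (-1, 7) contributes its full rectangle; the cube at (8, 3) is present — its section is the full 12×7.5 rectangle; Taking the first minus the rest: starting from the r=10 cylinder, the 10×23.5 cube at (-1, 7) partially overlaps it — only the 13.65 mm² overlap (of its 235.00 mm²) is removed, clipping the outline; the 12×7.5 cube at (8, 3) partially overlaps it — only the 0.69 mm² overlap (of its 90.00 mm²) is removed, clipping the outline — 1 connected region; the cube at (-1.5, 7) does not reach this height (z outside [7, 27.5]); Combining (union): only the result so far is present, so the union is just that shape — 1 connected region. Overall, the cross-section is a single solid region. The nearest boundary edge runs (7.07, -7.07)→(-0.00, -10.00); distance from the point to it = 0.94 mm. The point is inside the cross-section, 0.94 mm from the nearest boundary — within the 1.2 mm shell band (2 × 0.6).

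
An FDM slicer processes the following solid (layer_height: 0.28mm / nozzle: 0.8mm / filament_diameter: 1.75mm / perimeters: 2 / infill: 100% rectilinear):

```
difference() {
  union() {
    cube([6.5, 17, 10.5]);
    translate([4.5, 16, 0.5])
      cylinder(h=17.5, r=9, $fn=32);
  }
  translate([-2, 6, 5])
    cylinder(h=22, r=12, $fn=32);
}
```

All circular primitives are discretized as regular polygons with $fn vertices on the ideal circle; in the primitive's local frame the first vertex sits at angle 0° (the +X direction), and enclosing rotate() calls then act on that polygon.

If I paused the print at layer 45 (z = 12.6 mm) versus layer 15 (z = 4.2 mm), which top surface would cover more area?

layer 15 (z = 4.2 mm)

Layer 45 (z = 12.6): the cube does not reach this height (z outside [0, 10.5]); the r=9 cylinder at (4.5, 16) gives a regular 32-gon of circumradius 9 (constant along its height) (area = (32/2)·9.000²·sin(360°/32) = 252.84 mm²); Taking the union: only the r=9 cylinder at (4.5, 16) is present, so the union is just that shape — area = 252.84 mm²; the cylinder at (-2, 6): section is a regular 32-gon, circumradius r=12 (area = (32/2)·12.000²·sin(360°/32) = 449.49 mm²); Taking the first minus the rest: starting from that combined region (252.84 mm²), the r=12 cylinder at (-2, 6) partially overlaps it — only the 106.57 mm² overlap (of its 449.49 mm²) is removed, clipping the outline — area = 146.26 mm². So its area = 146.26 mm². Layer 15 (z = 4.2): the cube (footprint 6.5×17) is included at this height (area 110.50 mm²); the cylinder at (4.5, 16): section is a regular 32-gon, circumradius r=9 (area = (32/2)·9.000²·sin(360°/32) = 252.84 mm²); Taking the union: the regions partially overlap — summed areas 363.34 mm² minus the doubly-counted overlap 62.90 mm² gives 300.44 mm² — area = 300.44 mm²; the cylinder at (-2, 6) is not intersected at this z (z outside [5, 27]); Subtracting the remaining from the first: none of the subtracted shapes is present at this height, so the result so far is unchanged — area = 300.44 mm². So its area = 300.44 mm². Layer 15 is larger (300.44 vs 146.26 mm²).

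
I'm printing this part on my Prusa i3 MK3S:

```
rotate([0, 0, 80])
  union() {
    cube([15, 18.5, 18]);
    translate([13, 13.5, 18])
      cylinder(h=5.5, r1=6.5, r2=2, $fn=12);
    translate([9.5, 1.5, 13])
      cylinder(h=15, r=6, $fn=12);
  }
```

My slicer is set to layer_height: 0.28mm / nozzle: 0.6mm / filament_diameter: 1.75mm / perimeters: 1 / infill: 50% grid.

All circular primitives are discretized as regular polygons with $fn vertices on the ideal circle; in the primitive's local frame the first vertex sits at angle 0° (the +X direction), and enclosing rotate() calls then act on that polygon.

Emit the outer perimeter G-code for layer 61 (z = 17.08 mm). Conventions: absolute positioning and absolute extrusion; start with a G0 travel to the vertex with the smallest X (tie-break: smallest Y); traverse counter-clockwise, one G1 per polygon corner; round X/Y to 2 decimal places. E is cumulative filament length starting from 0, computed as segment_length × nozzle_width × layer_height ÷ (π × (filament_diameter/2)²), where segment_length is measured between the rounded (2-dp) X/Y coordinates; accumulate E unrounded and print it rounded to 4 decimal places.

G0 X-18.22 Y3.21 Z17.08
G1 X0.00 Y0.00 E1.2922
G1 X0.68 Y3.84 E1.5646
G1 X2.22 Y3.98 E1.6726
G1 X4.77 Y5.76 E1.8898
G1 X6.08 Y8.57 E2.1063
G1 X5.81 Y11.67 E2.3237
G1 X4.03 Y14.21 E2.5403
G1 X1.21 Y15.52 E2.7575
G1 X-0.71 Y15.36 E2.8921
G1 X-15.61 Y17.98 E3.9488
G1 X-18.22 Y3.21 E4.9964

At z = 17.08 mm: the 15×18.5 cube contributes its full rectangle; the cone at (13, 13.5) does not reach this height (z outside [18, 23.5]); the r=6 cylinder at (9.5, 1.5) gives a regular 12-gon of circumradius 6 (constant along its height); Combining (union): the regions partially overlap (shared area 70.48 mm²), so overlapping operands fuse into one piece — 1 connected region; (whole slice rotated 80° about Z — lengths, areas and connectivity unchanged). The outline is a single polygon with 11 vertices. Extrusion per mm of travel: 0.6 × 0.28 / (π × 0.875²) = 0.069846. Accumulating E over each segment gives final E = 4.9964.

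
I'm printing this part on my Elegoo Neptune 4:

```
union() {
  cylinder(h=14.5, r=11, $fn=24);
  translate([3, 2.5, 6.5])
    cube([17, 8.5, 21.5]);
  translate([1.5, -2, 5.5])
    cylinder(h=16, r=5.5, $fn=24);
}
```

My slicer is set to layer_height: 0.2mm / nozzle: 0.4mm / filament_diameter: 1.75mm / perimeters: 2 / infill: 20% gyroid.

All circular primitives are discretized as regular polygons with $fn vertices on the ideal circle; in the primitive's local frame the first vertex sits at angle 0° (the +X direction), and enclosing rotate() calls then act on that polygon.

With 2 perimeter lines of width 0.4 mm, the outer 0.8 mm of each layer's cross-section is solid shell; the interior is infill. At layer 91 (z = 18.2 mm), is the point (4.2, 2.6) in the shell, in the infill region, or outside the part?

shell

At z = 18.2 mm: the cylinder is absent (z outside [0, 14.5]); the 17×8.5 cube at (3, 2.5) contributes its full rectangle; the r=5.5 cylinder at (1.5, -2) contributes a regular 24-gon of circumradius 5.5; Merging all regions: the regions partially overlap (shared area 0.70 mm²), so overlapping operands fuse into one piece — 1 connected region. Overall, the cross-section is a single solid region. The nearest boundary edge runs (20.00, 2.50)→(4.59, 2.50); distance from the point to it = 0.41 mm. The point is inside the cross-section, 0.41 mm from the nearest boundary — within the 0.8 mm shell band (2 × 0.4).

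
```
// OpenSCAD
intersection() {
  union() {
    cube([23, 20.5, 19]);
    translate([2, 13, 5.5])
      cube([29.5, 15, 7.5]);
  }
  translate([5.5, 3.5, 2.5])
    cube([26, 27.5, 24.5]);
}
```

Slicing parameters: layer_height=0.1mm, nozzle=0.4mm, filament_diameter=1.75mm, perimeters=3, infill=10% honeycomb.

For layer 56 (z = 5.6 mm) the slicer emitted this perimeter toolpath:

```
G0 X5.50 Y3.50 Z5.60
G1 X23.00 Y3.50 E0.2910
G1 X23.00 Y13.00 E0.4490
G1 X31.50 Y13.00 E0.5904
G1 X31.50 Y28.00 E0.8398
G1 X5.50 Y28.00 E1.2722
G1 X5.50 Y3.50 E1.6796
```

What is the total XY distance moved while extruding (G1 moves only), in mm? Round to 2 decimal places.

Sum the Euclidean lengths of each G1 segment: total = 101.00 mm.

101.00 mm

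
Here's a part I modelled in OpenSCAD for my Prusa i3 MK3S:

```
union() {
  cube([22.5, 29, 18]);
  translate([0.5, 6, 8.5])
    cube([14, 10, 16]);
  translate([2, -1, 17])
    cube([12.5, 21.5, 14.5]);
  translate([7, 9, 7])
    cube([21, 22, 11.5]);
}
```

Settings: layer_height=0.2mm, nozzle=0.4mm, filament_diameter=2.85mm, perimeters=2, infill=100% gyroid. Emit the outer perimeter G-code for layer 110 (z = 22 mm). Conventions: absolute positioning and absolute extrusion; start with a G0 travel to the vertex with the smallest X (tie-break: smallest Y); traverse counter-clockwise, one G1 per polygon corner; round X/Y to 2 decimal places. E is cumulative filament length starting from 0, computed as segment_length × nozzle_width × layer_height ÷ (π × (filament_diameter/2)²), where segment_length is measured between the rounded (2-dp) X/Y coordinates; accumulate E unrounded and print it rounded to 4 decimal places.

At z = 22 mm: the cube is not intersected at this z (z outside [0, 18]); the 14×10 cube at (0.5, 6) contributes its full rectangle; the cube at (2, -1) (footprint 12.5×21.5) is included at this height; the cube at (7, 9) is absent (z outside [7, 18.5]); Merging all regions: the regions partially overlap (shared area 125.00 mm²), so overlapping operands fuse into one piece — 1 connected region. The outline is a single polygon with 8 vertices. Extrusion per mm of travel: 0.4 × 0.2 / (π × 1.425²) = 0.012540. Accumulating E over each segment gives final E = 0.8904.

G0 X0.50 Y6.00 Z22.00
G1 X2.00 Y6.00 E0.0188
G1 X2.00 Y-1.00 E0.1066
G1 X14.50 Y-1.00 E0.2633
G1 X14.50 Y20.50 E0.5330
G1 X2.00 Y20.50 E0.6897
G1 X2.00 Y16.00 E0.7462
G1 X0.50 Y16.00 E0.7650
G1 X0.50 Y6.00 E0.8904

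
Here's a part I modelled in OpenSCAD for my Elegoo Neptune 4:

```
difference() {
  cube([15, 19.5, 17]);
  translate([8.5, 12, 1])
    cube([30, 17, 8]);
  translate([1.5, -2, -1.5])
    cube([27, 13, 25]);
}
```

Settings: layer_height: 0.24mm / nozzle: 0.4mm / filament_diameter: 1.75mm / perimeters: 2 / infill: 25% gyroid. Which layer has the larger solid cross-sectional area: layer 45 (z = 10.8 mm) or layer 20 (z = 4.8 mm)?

Layer 45 (z = 10.8): the 15×19.5 cube contributes its full rectangle (area 292.50 mm²); the cube at (8.5, 12) is absent (z outside [1, 9]); the cube at (1.5, -2) is present — its section is the full 27×13 rectangle (area 351.00 mm²); After the difference (first − rest): starting from the 15×19.5 cube (292.50 mm²), the 27×13 cube at (1.5, -2) partially overlaps it — only the 148.50 mm² overlap (of its 351.00 mm²) is removed, clipping the outline — area = 144.00 mm². So its area = 144.00 mm². Layer 20 (z = 4.8): the cube is present — its section is the full 15×19.5 rectangle (area 292.50 mm²); the cube at (8.5, 12) (footprint 30×17) is included at this height (area 510.00 mm²); the cube at (1.5, -2) is present — its section is the full 27×13 rectangle (area 351.00 mm²); Taking the first minus the rest: starting from the 15×19.5 cube (292.50 mm²), the 30×17 cube at (8.5, 12) partially overlaps it — only the 48.75 mm² overlap (of its 510.00 mm²) is removed, clipping the outline; the 27×13 cube at (1.5, -2) partially overlaps it — only the 148.50 mm² overlap (of its 351.00 mm²) is removed, clipping the outline — area = 95.25 mm². So its area = 95.25 mm². Layer 45 is larger (144.00 vs 95.25 mm²).

layer 45 (z = 10.8 mm)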